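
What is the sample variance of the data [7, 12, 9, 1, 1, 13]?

27.3667

Step 1: Compute the mean: (7 + 12 + 9 + 1 + 1 + 13) / 6 = 7.1667
Step 2: Compute squared deviations from the mean:
  (7 - 7.1667)^2 = 0.0278
  (12 - 7.1667)^2 = 23.3611
  (9 - 7.1667)^2 = 3.3611
  (1 - 7.1667)^2 = 38.0278
  (1 - 7.1667)^2 = 38.0278
  (13 - 7.1667)^2 = 34.0278
Step 3: Sum of squared deviations = 136.8333
Step 4: Sample variance = 136.8333 / 5 = 27.3667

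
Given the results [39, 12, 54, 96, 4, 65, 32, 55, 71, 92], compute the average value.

52

Step 1: Sum all values: 39 + 12 + 54 + 96 + 4 + 65 + 32 + 55 + 71 + 92 = 520
Step 2: Count the number of values: n = 10
Step 3: Mean = sum / n = 520 / 10 = 52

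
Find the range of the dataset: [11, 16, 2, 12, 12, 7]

14

Step 1: Identify the maximum value: max = 16
Step 2: Identify the minimum value: min = 2
Step 3: Range = max - min = 16 - 2 = 14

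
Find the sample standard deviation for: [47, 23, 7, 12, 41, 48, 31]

16.5169

Step 1: Compute the mean: 29.8571
Step 2: Sum of squared deviations from the mean: 1636.8571
Step 3: Sample variance = 1636.8571 / 6 = 272.8095
Step 4: Standard deviation = sqrt(272.8095) = 16.5169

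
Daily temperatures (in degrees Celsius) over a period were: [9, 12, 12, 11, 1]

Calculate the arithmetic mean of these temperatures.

9

Step 1: Sum all values: 9 + 12 + 12 + 11 + 1 = 45
Step 2: Count the number of values: n = 5
Step 3: Mean = sum / n = 45 / 5 = 9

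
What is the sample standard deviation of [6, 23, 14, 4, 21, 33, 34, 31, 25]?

11.1555

Step 1: Compute the mean: 21.2222
Step 2: Sum of squared deviations from the mean: 995.5556
Step 3: Sample variance = 995.5556 / 8 = 124.4444
Step 4: Standard deviation = sqrt(124.4444) = 11.1555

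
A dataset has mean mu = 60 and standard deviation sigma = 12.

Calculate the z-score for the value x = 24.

-3

Step 1: Recall the z-score formula: z = (x - mu) / sigma
Step 2: Substitute values: z = (24 - 60) / 12
Step 3: z = -36 / 12 = -3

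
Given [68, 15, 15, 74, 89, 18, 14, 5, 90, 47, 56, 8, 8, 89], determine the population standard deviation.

32.8823

Step 1: Compute the mean: 42.5714
Step 2: Sum of squared deviations from the mean: 15137.4286
Step 3: Population variance = 15137.4286 / 14 = 1081.2449
Step 4: Standard deviation = sqrt(1081.2449) = 32.8823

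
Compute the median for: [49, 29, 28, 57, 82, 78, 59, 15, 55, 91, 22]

55

Step 1: Sort the data in ascending order: [15, 22, 28, 29, 49, 55, 57, 59, 78, 82, 91]
Step 2: The number of values is n = 11.
Step 3: Since n is odd, the median is the middle value at position 6: 55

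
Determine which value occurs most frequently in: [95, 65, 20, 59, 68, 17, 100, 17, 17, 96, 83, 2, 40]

17

Step 1: Count the frequency of each value:
  2: appears 1 time(s)
  17: appears 3 time(s)
  20: appears 1 time(s)
  40: appears 1 time(s)
  59: appears 1 time(s)
  65: appears 1 time(s)
  68: appears 1 time(s)
  83: appears 1 time(s)
  95: appears 1 time(s)
  96: appears 1 time(s)
  100: appears 1 time(s)
Step 2: The value 17 appears most frequently (3 times).
Step 3: Mode = 17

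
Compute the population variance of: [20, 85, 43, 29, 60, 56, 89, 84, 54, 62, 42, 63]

432.5208

Step 1: Compute the mean: (20 + 85 + 43 + 29 + 60 + 56 + 89 + 84 + 54 + 62 + 42 + 63) / 12 = 57.25
Step 2: Compute squared deviations from the mean:
  (20 - 57.25)^2 = 1387.5625
  (85 - 57.25)^2 = 770.0625
  (43 - 57.25)^2 = 203.0625
  (29 - 57.25)^2 = 798.0625
  (60 - 57.25)^2 = 7.5625
  (56 - 57.25)^2 = 1.5625
  (89 - 57.25)^2 = 1008.0625
  (84 - 57.25)^2 = 715.5625
  (54 - 57.25)^2 = 10.5625
  (62 - 57.25)^2 = 22.5625
  (42 - 57.25)^2 = 232.5625
  (63 - 57.25)^2 = 33.0625
Step 3: Sum of squared deviations = 5190.25
Step 4: Population variance = 5190.25 / 12 = 432.5208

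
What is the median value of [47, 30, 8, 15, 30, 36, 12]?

30

Step 1: Sort the data in ascending order: [8, 12, 15, 30, 30, 36, 47]
Step 2: The number of values is n = 7.
Step 3: Since n is odd, the median is the middle value at position 4: 30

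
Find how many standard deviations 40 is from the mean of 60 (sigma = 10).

-2

Step 1: Recall the z-score formula: z = (x - mu) / sigma
Step 2: Substitute values: z = (40 - 60) / 10
Step 3: z = -20 / 10 = -2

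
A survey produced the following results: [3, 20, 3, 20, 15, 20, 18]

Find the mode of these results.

20

Step 1: Count the frequency of each value:
  3: appears 2 time(s)
  15: appears 1 time(s)
  18: appears 1 time(s)
  20: appears 3 time(s)
Step 2: The value 20 appears most frequently (3 times).
Step 3: Mode = 20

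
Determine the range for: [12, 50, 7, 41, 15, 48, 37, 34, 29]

43

Step 1: Identify the maximum value: max = 50
Step 2: Identify the minimum value: min = 7
Step 3: Range = max - min = 50 - 7 = 43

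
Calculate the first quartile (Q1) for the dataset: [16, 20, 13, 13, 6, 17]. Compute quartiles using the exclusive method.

11.25

Step 1: Sort the data: [6, 13, 13, 16, 17, 20]
Step 2: n = 6
Step 3: Using the exclusive quartile method:
  Q1 = 11.25
  Q2 (median) = 14.5
  Q3 = 17.75
  IQR = Q3 - Q1 = 17.75 - 11.25 = 6.5
Step 4: Q1 = 11.25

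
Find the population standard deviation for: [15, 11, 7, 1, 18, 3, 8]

5.6821

Step 1: Compute the mean: 9
Step 2: Sum of squared deviations from the mean: 226
Step 3: Population variance = 226 / 7 = 32.2857
Step 4: Standard deviation = sqrt(32.2857) = 5.6821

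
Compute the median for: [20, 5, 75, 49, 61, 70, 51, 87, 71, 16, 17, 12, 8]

49

Step 1: Sort the data in ascending order: [5, 8, 12, 16, 17, 20, 49, 51, 61, 70, 71, 75, 87]
Step 2: The number of values is n = 13.
Step 3: Since n is odd, the median is the middle value at position 7: 49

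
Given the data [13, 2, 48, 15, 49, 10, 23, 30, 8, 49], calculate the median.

19

Step 1: Sort the data in ascending order: [2, 8, 10, 13, 15, 23, 30, 48, 49, 49]
Step 2: The number of values is n = 10.
Step 3: Since n is even, the median is the average of positions 5 and 6:
  Median = (15 + 23) / 2 = 19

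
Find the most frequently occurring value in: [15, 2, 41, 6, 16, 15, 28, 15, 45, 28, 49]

15

Step 1: Count the frequency of each value:
  2: appears 1 time(s)
  6: appears 1 time(s)
  15: appears 3 time(s)
  16: appears 1 time(s)
  28: appears 2 time(s)
  41: appears 1 time(s)
  45: appears 1 time(s)
  49: appears 1 time(s)
Step 2: The value 15 appears most frequently (3 times).
Step 3: Mode = 15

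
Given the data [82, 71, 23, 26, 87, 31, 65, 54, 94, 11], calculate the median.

59.5

Step 1: Sort the data in ascending order: [11, 23, 26, 31, 54, 65, 71, 82, 87, 94]
Step 2: The number of values is n = 10.
Step 3: Since n is even, the median is the average of positions 5 and 6:
  Median = (54 + 65) / 2 = 59.5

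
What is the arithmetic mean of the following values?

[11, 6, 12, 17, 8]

10.8

Step 1: Sum all values: 11 + 6 + 12 + 17 + 8 = 54
Step 2: Count the number of values: n = 5
Step 3: Mean = sum / n = 54 / 5 = 10.8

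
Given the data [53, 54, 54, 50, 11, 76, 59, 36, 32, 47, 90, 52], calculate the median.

52.5

Step 1: Sort the data in ascending order: [11, 32, 36, 47, 50, 52, 53, 54, 54, 59, 76, 90]
Step 2: The number of values is n = 12.
Step 3: Since n is even, the median is the average of positions 6 and 7:
  Median = (52 + 53) / 2 = 52.5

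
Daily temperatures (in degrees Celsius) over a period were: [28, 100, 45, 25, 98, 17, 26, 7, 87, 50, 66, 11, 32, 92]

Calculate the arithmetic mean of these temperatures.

48.8571

Step 1: Sum all values: 28 + 100 + 45 + 25 + 98 + 17 + 26 + 7 + 87 + 50 + 66 + 11 + 32 + 92 = 684
Step 2: Count the number of values: n = 14
Step 3: Mean = sum / n = 684 / 14 = 48.8571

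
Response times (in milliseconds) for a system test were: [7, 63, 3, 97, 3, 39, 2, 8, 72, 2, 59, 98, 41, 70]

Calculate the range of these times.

96

Step 1: Identify the maximum value: max = 98
Step 2: Identify the minimum value: min = 2
Step 3: Range = max - min = 98 - 2 = 96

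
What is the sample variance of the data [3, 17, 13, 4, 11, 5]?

32.1667

Step 1: Compute the mean: (3 + 17 + 13 + 4 + 11 + 5) / 6 = 8.8333
Step 2: Compute squared deviations from the mean:
  (3 - 8.8333)^2 = 34.0278
  (17 - 8.8333)^2 = 66.6944
  (13 - 8.8333)^2 = 17.3611
  (4 - 8.8333)^2 = 23.3611
  (11 - 8.8333)^2 = 4.6944
  (5 - 8.8333)^2 = 14.6944
Step 3: Sum of squared deviations = 160.8333
Step 4: Sample variance = 160.8333 / 5 = 32.1667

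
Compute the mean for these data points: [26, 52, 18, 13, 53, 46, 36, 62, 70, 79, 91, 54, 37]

49

Step 1: Sum all values: 26 + 52 + 18 + 13 + 53 + 46 + 36 + 62 + 70 + 79 + 91 + 54 + 37 = 637
Step 2: Count the number of values: n = 13
Step 3: Mean = sum / n = 637 / 13 = 49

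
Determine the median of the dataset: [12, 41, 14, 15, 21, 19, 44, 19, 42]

19

Step 1: Sort the data in ascending order: [12, 14, 15, 19, 19, 21, 41, 42, 44]
Step 2: The number of values is n = 9.
Step 3: Since n is odd, the median is the middle value at position 5: 19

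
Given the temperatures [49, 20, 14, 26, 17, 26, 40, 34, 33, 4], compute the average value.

26.3

Step 1: Sum all values: 49 + 20 + 14 + 26 + 17 + 26 + 40 + 34 + 33 + 4 = 263
Step 2: Count the number of values: n = 10
Step 3: Mean = sum / n = 263 / 10 = 26.3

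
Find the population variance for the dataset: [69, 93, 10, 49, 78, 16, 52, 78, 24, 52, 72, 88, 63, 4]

804.8163

Step 1: Compute the mean: (69 + 93 + 10 + 49 + 78 + 16 + 52 + 78 + 24 + 52 + 72 + 88 + 63 + 4) / 14 = 53.4286
Step 2: Compute squared deviations from the mean:
  (69 - 53.4286)^2 = 242.4694
  (93 - 53.4286)^2 = 1565.898
  (10 - 53.4286)^2 = 1886.0408
  (49 - 53.4286)^2 = 19.6122
  (78 - 53.4286)^2 = 603.7551
  (16 - 53.4286)^2 = 1400.898
  (52 - 53.4286)^2 = 2.0408
  (78 - 53.4286)^2 = 603.7551
  (24 - 53.4286)^2 = 866.0408
  (52 - 53.4286)^2 = 2.0408
  (72 - 53.4286)^2 = 344.898
  (88 - 53.4286)^2 = 1195.1837
  (63 - 53.4286)^2 = 91.6122
  (4 - 53.4286)^2 = 2443.1837
Step 3: Sum of squared deviations = 11267.4286
Step 4: Population variance = 11267.4286 / 14 = 804.8163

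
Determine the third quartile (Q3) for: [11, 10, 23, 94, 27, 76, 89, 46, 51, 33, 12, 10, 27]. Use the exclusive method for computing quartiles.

63.5

Step 1: Sort the data: [10, 10, 11, 12, 23, 27, 27, 33, 46, 51, 76, 89, 94]
Step 2: n = 13
Step 3: Using the exclusive quartile method:
  Q1 = 11.5
  Q2 (median) = 27
  Q3 = 63.5
  IQR = Q3 - Q1 = 63.5 - 11.5 = 52
Step 4: Q3 = 63.5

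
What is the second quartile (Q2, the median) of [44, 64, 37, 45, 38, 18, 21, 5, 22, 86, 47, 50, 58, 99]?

44.5

Step 1: Sort the data: [5, 18, 21, 22, 37, 38, 44, 45, 47, 50, 58, 64, 86, 99]
Step 2: n = 14
Step 3: Q2 is the median. Since n is even, it is the average of the values at positions 7 and 8:
  Q2 = (44 + 45) / 2 = 44.5
Step 4: Q2 = 44.5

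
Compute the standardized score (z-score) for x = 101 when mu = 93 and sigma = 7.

1.1429

Step 1: Recall the z-score formula: z = (x - mu) / sigma
Step 2: Substitute values: z = (101 - 93) / 7
Step 3: z = 8 / 7 = 1.1429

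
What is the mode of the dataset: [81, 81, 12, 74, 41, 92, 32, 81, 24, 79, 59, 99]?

81

Step 1: Count the frequency of each value:
  12: appears 1 time(s)
  24: appears 1 time(s)
  32: appears 1 time(s)
  41: appears 1 time(s)
  59: appears 1 time(s)
  74: appears 1 time(s)
  79: appears 1 time(s)
  81: appears 3 time(s)
  92: appears 1 time(s)
  99: appears 1 time(s)
Step 2: The value 81 appears most frequently (3 times).
Step 3: Mode = 81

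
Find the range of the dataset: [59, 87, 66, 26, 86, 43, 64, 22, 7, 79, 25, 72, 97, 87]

90

Step 1: Identify the maximum value: max = 97
Step 2: Identify the minimum value: min = 7
Step 3: Range = max - min = 97 - 7 = 90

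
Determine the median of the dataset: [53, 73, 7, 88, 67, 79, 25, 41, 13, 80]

60

Step 1: Sort the data in ascending order: [7, 13, 25, 41, 53, 67, 73, 79, 80, 88]
Step 2: The number of values is n = 10.
Step 3: Since n is even, the median is the average of positions 5 and 6:
  Median = (53 + 67) / 2 = 60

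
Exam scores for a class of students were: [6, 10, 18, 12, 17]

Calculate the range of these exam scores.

12

Step 1: Identify the maximum value: max = 18
Step 2: Identify the minimum value: min = 6
Step 3: Range = max - min = 18 - 6 = 12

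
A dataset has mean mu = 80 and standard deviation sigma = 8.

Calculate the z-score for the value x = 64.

-2

Step 1: Recall the z-score formula: z = (x - mu) / sigma
Step 2: Substitute values: z = (64 - 80) / 8
Step 3: z = -16 / 8 = -2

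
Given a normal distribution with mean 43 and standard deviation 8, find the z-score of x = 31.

-1.5

Step 1: Recall the z-score formula: z = (x - mu) / sigma
Step 2: Substitute values: z = (31 - 43) / 8
Step 3: z = -12 / 8 = -1.5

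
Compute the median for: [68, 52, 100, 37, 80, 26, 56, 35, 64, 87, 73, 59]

61.5

Step 1: Sort the data in ascending order: [26, 35, 37, 52, 56, 59, 64, 68, 73, 80, 87, 100]
Step 2: The number of values is n = 12.
Step 3: Since n is even, the median is the average of positions 6 and 7:
  Median = (59 + 64) / 2 = 61.5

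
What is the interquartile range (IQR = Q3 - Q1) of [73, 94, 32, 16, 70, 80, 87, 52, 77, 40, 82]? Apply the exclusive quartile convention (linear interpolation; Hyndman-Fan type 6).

42

Step 1: Sort the data: [16, 32, 40, 52, 70, 73, 77, 80, 82, 87, 94]
Step 2: n = 11
Step 3: Using the exclusive quartile method:
  Q1 = 40
  Q2 (median) = 73
  Q3 = 82
  IQR = Q3 - Q1 = 82 - 40 = 42
Step 4: IQR = 42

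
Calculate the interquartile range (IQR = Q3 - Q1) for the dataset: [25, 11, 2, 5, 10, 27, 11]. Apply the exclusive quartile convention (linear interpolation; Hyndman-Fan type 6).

20

Step 1: Sort the data: [2, 5, 10, 11, 11, 25, 27]
Step 2: n = 7
Step 3: Using the exclusive quartile method:
  Q1 = 5
  Q2 (median) = 11
  Q3 = 25
  IQR = Q3 - Q1 = 25 - 5 = 20
Step 4: IQR = 20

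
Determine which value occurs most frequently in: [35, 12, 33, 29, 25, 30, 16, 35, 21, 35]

35

Step 1: Count the frequency of each value:
  12: appears 1 time(s)
  16: appears 1 time(s)
  21: appears 1 time(s)
  25: appears 1 time(s)
  29: appears 1 time(s)
  30: appears 1 time(s)
  33: appears 1 time(s)
  35: appears 3 time(s)
Step 2: The value 35 appears most frequently (3 times).
Step 3: Mode = 35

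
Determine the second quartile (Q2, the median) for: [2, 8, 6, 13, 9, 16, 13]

9

Step 1: Sort the data: [2, 6, 8, 9, 13, 13, 16]
Step 2: n = 7
Step 3: Q2 is the median. Since n is odd, it is the middle value at position 4: 9
Step 4: Q2 = 9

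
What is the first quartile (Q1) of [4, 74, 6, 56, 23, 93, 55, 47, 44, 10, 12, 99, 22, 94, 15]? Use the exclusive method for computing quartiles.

12

Step 1: Sort the data: [4, 6, 10, 12, 15, 22, 23, 44, 47, 55, 56, 74, 93, 94, 99]
Step 2: n = 15
Step 3: Using the exclusive quartile method:
  Q1 = 12
  Q2 (median) = 44
  Q3 = 74
  IQR = Q3 - Q1 = 74 - 12 = 62
Step 4: Q1 = 12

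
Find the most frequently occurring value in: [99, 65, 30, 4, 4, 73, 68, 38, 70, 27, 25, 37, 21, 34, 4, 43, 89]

4

Step 1: Count the frequency of each value:
  4: appears 3 time(s)
  21: appears 1 time(s)
  25: appears 1 time(s)
  27: appears 1 time(s)
  30: appears 1 time(s)
  34: appears 1 time(s)
  37: appears 1 time(s)
  38: appears 1 time(s)
  43: appears 1 time(s)
  65: appears 1 time(s)
  68: appears 1 time(s)
  70: appears 1 time(s)
  73: appears 1 time(s)
  89: appears 1 time(s)
  99: appears 1 time(s)
Step 2: The value 4 appears most frequently (3 times).
Step 3: Mode = 4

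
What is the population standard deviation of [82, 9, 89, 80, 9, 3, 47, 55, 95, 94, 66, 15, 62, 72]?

32.3876

Step 1: Compute the mean: 55.5714
Step 2: Sum of squared deviations from the mean: 14685.4286
Step 3: Population variance = 14685.4286 / 14 = 1048.9592
Step 4: Standard deviation = sqrt(1048.9592) = 32.3876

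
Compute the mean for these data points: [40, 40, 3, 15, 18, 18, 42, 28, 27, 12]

24.3

Step 1: Sum all values: 40 + 40 + 3 + 15 + 18 + 18 + 42 + 28 + 27 + 12 = 243
Step 2: Count the number of values: n = 10
Step 3: Mean = sum / n = 243 / 10 = 24.3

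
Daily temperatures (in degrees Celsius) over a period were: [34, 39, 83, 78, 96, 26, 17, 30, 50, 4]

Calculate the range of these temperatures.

92

Step 1: Identify the maximum value: max = 96
Step 2: Identify the minimum value: min = 4
Step 3: Range = max - min = 96 - 4 = 92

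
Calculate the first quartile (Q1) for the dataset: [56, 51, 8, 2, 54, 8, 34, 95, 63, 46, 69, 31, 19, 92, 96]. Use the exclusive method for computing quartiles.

19

Step 1: Sort the data: [2, 8, 8, 19, 31, 34, 46, 51, 54, 56, 63, 69, 92, 95, 96]
Step 2: n = 15
Step 3: Using the exclusive quartile method:
  Q1 = 19
  Q2 (median) = 51
  Q3 = 69
  IQR = Q3 - Q1 = 69 - 19 = 50
Step 4: Q1 = 19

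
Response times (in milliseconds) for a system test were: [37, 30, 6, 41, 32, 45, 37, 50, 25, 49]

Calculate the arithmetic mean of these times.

35.2

Step 1: Sum all values: 37 + 30 + 6 + 41 + 32 + 45 + 37 + 50 + 25 + 49 = 352
Step 2: Count the number of values: n = 10
Step 3: Mean = sum / n = 352 / 10 = 35.2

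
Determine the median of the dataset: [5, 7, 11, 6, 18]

7

Step 1: Sort the data in ascending order: [5, 6, 7, 11, 18]
Step 2: The number of values is n = 5.
Step 3: Since n is odd, the median is the middle value at position 3: 7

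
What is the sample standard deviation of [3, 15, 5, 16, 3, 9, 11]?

5.4292

Step 1: Compute the mean: 8.8571
Step 2: Sum of squared deviations from the mean: 176.8571
Step 3: Sample variance = 176.8571 / 6 = 29.4762
Step 4: Standard deviation = sqrt(29.4762) = 5.4292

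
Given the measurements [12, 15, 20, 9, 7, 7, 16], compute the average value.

12.2857

Step 1: Sum all values: 12 + 15 + 20 + 9 + 7 + 7 + 16 = 86
Step 2: Count the number of values: n = 7
Step 3: Mean = sum / n = 86 / 7 = 12.2857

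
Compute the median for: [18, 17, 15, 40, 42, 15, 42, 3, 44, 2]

17.5

Step 1: Sort the data in ascending order: [2, 3, 15, 15, 17, 18, 40, 42, 42, 44]
Step 2: The number of values is n = 10.
Step 3: Since n is even, the median is the average of positions 5 and 6:
  Median = (17 + 18) / 2 = 17.5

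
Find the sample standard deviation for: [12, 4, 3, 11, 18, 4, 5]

5.64

Step 1: Compute the mean: 8.1429
Step 2: Sum of squared deviations from the mean: 190.8571
Step 3: Sample variance = 190.8571 / 6 = 31.8095
Step 4: Standard deviation = sqrt(31.8095) = 5.64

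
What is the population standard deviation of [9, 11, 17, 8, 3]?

4.5431

Step 1: Compute the mean: 9.6
Step 2: Sum of squared deviations from the mean: 103.2
Step 3: Population variance = 103.2 / 5 = 20.64
Step 4: Standard deviation = sqrt(20.64) = 4.5431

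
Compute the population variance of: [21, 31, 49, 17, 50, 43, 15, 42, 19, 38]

167.25

Step 1: Compute the mean: (21 + 31 + 49 + 17 + 50 + 43 + 15 + 42 + 19 + 38) / 10 = 32.5
Step 2: Compute squared deviations from the mean:
  (21 - 32.5)^2 = 132.25
  (31 - 32.5)^2 = 2.25
  (49 - 32.5)^2 = 272.25
  (17 - 32.5)^2 = 240.25
  (50 - 32.5)^2 = 306.25
  (43 - 32.5)^2 = 110.25
  (15 - 32.5)^2 = 306.25
  (42 - 32.5)^2 = 90.25
  (19 - 32.5)^2 = 182.25
  (38 - 32.5)^2 = 30.25
Step 3: Sum of squared deviations = 1672.5
Step 4: Population variance = 1672.5 / 10 = 167.25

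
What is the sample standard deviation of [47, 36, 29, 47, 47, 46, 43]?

7.0339

Step 1: Compute the mean: 42.1429
Step 2: Sum of squared deviations from the mean: 296.8571
Step 3: Sample variance = 296.8571 / 6 = 49.4762
Step 4: Standard deviation = sqrt(49.4762) = 7.0339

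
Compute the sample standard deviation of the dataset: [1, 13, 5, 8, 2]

4.8683

Step 1: Compute the mean: 5.8
Step 2: Sum of squared deviations from the mean: 94.8
Step 3: Sample variance = 94.8 / 4 = 23.7
Step 4: Standard deviation = sqrt(23.7) = 4.8683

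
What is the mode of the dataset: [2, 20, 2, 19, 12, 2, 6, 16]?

2

Step 1: Count the frequency of each value:
  2: appears 3 time(s)
  6: appears 1 time(s)
  12: appears 1 time(s)
  16: appears 1 time(s)
  19: appears 1 time(s)
  20: appears 1 time(s)
Step 2: The value 2 appears most frequently (3 times).
Step 3: Mode = 2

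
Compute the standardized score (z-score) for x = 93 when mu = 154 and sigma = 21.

-2.9048

Step 1: Recall the z-score formula: z = (x - mu) / sigma
Step 2: Substitute values: z = (93 - 154) / 21
Step 3: z = -61 / 21 = -2.9048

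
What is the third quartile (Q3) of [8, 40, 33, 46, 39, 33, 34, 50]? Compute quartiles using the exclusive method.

44.5

Step 1: Sort the data: [8, 33, 33, 34, 39, 40, 46, 50]
Step 2: n = 8
Step 3: Using the exclusive quartile method:
  Q1 = 33
  Q2 (median) = 36.5
  Q3 = 44.5
  IQR = Q3 - Q1 = 44.5 - 33 = 11.5
Step 4: Q3 = 44.5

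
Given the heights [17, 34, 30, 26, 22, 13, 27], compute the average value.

24.1429

Step 1: Sum all values: 17 + 34 + 30 + 26 + 22 + 13 + 27 = 169
Step 2: Count the number of values: n = 7
Step 3: Mean = sum / n = 169 / 7 = 24.1429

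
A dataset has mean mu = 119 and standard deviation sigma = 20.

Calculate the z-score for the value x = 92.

-1.35

Step 1: Recall the z-score formula: z = (x - mu) / sigma
Step 2: Substitute values: z = (92 - 119) / 20
Step 3: z = -27 / 20 = -1.35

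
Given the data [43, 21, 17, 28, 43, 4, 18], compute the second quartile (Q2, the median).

21

Step 1: Sort the data: [4, 17, 18, 21, 28, 43, 43]
Step 2: n = 7
Step 3: Q2 is the median. Since n is odd, it is the middle value at position 4: 21
Step 4: Q2 = 21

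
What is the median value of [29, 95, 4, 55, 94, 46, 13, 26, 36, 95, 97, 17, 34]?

36

Step 1: Sort the data in ascending order: [4, 13, 17, 26, 29, 34, 36, 46, 55, 94, 95, 95, 97]
Step 2: The number of values is n = 13.
Step 3: Since n is odd, the median is the middle value at position 7: 36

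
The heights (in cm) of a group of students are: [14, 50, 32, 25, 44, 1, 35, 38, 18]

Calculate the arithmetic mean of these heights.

28.5556

Step 1: Sum all values: 14 + 50 + 32 + 25 + 44 + 1 + 35 + 38 + 18 = 257
Step 2: Count the number of values: n = 9
Step 3: Mean = sum / n = 257 / 9 = 28.5556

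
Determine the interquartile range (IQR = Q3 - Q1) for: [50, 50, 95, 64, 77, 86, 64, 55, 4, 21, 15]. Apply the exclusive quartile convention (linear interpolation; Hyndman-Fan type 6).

56

Step 1: Sort the data: [4, 15, 21, 50, 50, 55, 64, 64, 77, 86, 95]
Step 2: n = 11
Step 3: Using the exclusive quartile method:
  Q1 = 21
  Q2 (median) = 55
  Q3 = 77
  IQR = Q3 - Q1 = 77 - 21 = 56
Step 4: IQR = 56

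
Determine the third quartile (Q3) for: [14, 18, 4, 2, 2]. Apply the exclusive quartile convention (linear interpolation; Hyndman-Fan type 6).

16

Step 1: Sort the data: [2, 2, 4, 14, 18]
Step 2: n = 5
Step 3: Using the exclusive quartile method:
  Q1 = 2
  Q2 (median) = 4
  Q3 = 16
  IQR = Q3 - Q1 = 16 - 2 = 14
Step 4: Q3 = 16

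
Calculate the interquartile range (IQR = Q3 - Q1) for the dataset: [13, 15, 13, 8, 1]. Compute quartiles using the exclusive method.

9.5

Step 1: Sort the data: [1, 8, 13, 13, 15]
Step 2: n = 5
Step 3: Using the exclusive quartile method:
  Q1 = 4.5
  Q2 (median) = 13
  Q3 = 14
  IQR = Q3 - Q1 = 14 - 4.5 = 9.5
Step 4: IQR = 9.5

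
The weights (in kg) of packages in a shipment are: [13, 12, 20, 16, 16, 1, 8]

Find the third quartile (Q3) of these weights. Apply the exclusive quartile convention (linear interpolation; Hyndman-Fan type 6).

16

Step 1: Sort the data: [1, 8, 12, 13, 16, 16, 20]
Step 2: n = 7
Step 3: Using the exclusive quartile method:
  Q1 = 8
  Q2 (median) = 13
  Q3 = 16
  IQR = Q3 - Q1 = 16 - 8 = 8
Step 4: Q3 = 16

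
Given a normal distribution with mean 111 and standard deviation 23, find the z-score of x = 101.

-0.4348

Step 1: Recall the z-score formula: z = (x - mu) / sigma
Step 2: Substitute values: z = (101 - 111) / 23
Step 3: z = -10 / 23 = -0.4348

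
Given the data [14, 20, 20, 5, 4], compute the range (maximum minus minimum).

16

Step 1: Identify the maximum value: max = 20
Step 2: Identify the minimum value: min = 4
Step 3: Range = max - min = 20 - 4 = 16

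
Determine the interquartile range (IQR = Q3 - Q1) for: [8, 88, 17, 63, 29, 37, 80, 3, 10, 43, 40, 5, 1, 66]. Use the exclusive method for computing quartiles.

56.5

Step 1: Sort the data: [1, 3, 5, 8, 10, 17, 29, 37, 40, 43, 63, 66, 80, 88]
Step 2: n = 14
Step 3: Using the exclusive quartile method:
  Q1 = 7.25
  Q2 (median) = 33
  Q3 = 63.75
  IQR = Q3 - Q1 = 63.75 - 7.25 = 56.5
Step 4: IQR = 56.5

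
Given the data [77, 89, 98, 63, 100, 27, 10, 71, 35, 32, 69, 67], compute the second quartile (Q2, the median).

68

Step 1: Sort the data: [10, 27, 32, 35, 63, 67, 69, 71, 77, 89, 98, 100]
Step 2: n = 12
Step 3: Q2 is the median. Since n is even, it is the average of the values at positions 6 and 7:
  Q2 = (67 + 69) / 2 = 68
Step 4: Q2 = 68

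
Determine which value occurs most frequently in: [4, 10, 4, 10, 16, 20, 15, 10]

10

Step 1: Count the frequency of each value:
  4: appears 2 time(s)
  10: appears 3 time(s)
  15: appears 1 time(s)
  16: appears 1 time(s)
  20: appears 1 time(s)
Step 2: The value 10 appears most frequently (3 times).
Step 3: Mode = 10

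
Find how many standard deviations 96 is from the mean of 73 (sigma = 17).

1.3529

Step 1: Recall the z-score formula: z = (x - mu) / sigma
Step 2: Substitute values: z = (96 - 73) / 17
Step 3: z = 23 / 17 = 1.3529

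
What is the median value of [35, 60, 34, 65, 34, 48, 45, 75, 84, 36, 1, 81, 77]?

48

Step 1: Sort the data in ascending order: [1, 34, 34, 35, 36, 45, 48, 60, 65, 75, 77, 81, 84]
Step 2: The number of values is n = 13.
Step 3: Since n is odd, the median is the middle value at position 7: 48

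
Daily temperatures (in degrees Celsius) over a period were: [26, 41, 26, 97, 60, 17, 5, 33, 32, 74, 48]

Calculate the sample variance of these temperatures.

709.6182

Step 1: Compute the mean: (26 + 41 + 26 + 97 + 60 + 17 + 5 + 33 + 32 + 74 + 48) / 11 = 41.7273
Step 2: Compute squared deviations from the mean:
  (26 - 41.7273)^2 = 247.3471
  (41 - 41.7273)^2 = 0.5289
  (26 - 41.7273)^2 = 247.3471
  (97 - 41.7273)^2 = 3055.0744
  (60 - 41.7273)^2 = 333.8926
  (17 - 41.7273)^2 = 611.438
  (5 - 41.7273)^2 = 1348.8926
  (33 - 41.7273)^2 = 76.1653
  (32 - 41.7273)^2 = 94.6198
  (74 - 41.7273)^2 = 1041.5289
  (48 - 41.7273)^2 = 39.3471
Step 3: Sum of squared deviations = 7096.1818
Step 4: Sample variance = 7096.1818 / 10 = 709.6182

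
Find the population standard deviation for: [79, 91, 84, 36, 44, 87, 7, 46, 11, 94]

31.5862

Step 1: Compute the mean: 57.9
Step 2: Sum of squared deviations from the mean: 9976.9
Step 3: Population variance = 9976.9 / 10 = 997.69
Step 4: Standard deviation = sqrt(997.69) = 31.5862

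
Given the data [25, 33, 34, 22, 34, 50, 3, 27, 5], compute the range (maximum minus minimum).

47

Step 1: Identify the maximum value: max = 50
Step 2: Identify the minimum value: min = 3
Step 3: Range = max - min = 50 - 3 = 47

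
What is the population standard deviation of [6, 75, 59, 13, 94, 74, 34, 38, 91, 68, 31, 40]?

27.906

Step 1: Compute the mean: 51.9167
Step 2: Sum of squared deviations from the mean: 9344.9167
Step 3: Population variance = 9344.9167 / 12 = 778.7431
Step 4: Standard deviation = sqrt(778.7431) = 27.906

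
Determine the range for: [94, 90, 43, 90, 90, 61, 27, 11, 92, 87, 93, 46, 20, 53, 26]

83

Step 1: Identify the maximum value: max = 94
Step 2: Identify the minimum value: min = 11
Step 3: Range = max - min = 94 - 11 = 83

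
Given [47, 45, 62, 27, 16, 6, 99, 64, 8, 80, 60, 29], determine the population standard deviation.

27.8841

Step 1: Compute the mean: 45.25
Step 2: Sum of squared deviations from the mean: 9330.25
Step 3: Population variance = 9330.25 / 12 = 777.5208
Step 4: Standard deviation = sqrt(777.5208) = 27.8841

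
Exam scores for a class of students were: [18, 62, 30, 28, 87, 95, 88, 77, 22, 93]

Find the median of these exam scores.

69.5

Step 1: Sort the data in ascending order: [18, 22, 28, 30, 62, 77, 87, 88, 93, 95]
Step 2: The number of values is n = 10.
Step 3: Since n is even, the median is the average of positions 5 and 6:
  Median = (62 + 77) / 2 = 69.5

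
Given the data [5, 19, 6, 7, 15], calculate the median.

7

Step 1: Sort the data in ascending order: [5, 6, 7, 15, 19]
Step 2: The number of values is n = 5.
Step 3: Since n is odd, the median is the middle value at position 3: 7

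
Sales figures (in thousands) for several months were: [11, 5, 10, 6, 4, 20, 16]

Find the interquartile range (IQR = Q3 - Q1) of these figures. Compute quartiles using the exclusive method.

11

Step 1: Sort the data: [4, 5, 6, 10, 11, 16, 20]
Step 2: n = 7
Step 3: Using the exclusive quartile method:
  Q1 = 5
  Q2 (median) = 10
  Q3 = 16
  IQR = Q3 - Q1 = 16 - 5 = 11
Step 4: IQR = 11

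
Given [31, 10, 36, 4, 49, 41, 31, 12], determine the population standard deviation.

15.1472

Step 1: Compute the mean: 26.75
Step 2: Sum of squared deviations from the mean: 1835.5
Step 3: Population variance = 1835.5 / 8 = 229.4375
Step 4: Standard deviation = sqrt(229.4375) = 15.1472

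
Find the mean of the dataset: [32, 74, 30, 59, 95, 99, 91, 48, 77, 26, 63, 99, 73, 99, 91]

70.4

Step 1: Sum all values: 32 + 74 + 30 + 59 + 95 + 99 + 91 + 48 + 77 + 26 + 63 + 99 + 73 + 99 + 91 = 1056
Step 2: Count the number of values: n = 15
Step 3: Mean = sum / n = 1056 / 15 = 70.4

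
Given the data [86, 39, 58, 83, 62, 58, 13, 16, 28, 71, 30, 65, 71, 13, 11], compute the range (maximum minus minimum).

75

Step 1: Identify the maximum value: max = 86
Step 2: Identify the minimum value: min = 11
Step 3: Range = max - min = 86 - 11 = 75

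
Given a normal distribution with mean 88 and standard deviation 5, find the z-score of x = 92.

0.8

Step 1: Recall the z-score formula: z = (x - mu) / sigma
Step 2: Substitute values: z = (92 - 88) / 5
Step 3: z = 4 / 5 = 0.8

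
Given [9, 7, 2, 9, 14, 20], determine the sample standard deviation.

6.1779

Step 1: Compute the mean: 10.1667
Step 2: Sum of squared deviations from the mean: 190.8333
Step 3: Sample variance = 190.8333 / 5 = 38.1667
Step 4: Standard deviation = sqrt(38.1667) = 6.1779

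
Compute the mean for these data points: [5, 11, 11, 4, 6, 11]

8

Step 1: Sum all values: 5 + 11 + 11 + 4 + 6 + 11 = 48
Step 2: Count the number of values: n = 6
Step 3: Mean = sum / n = 48 / 6 = 8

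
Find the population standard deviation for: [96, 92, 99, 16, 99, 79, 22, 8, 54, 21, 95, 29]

35.988

Step 1: Compute the mean: 59.1667
Step 2: Sum of squared deviations from the mean: 15541.6667
Step 3: Population variance = 15541.6667 / 12 = 1295.1389
Step 4: Standard deviation = sqrt(1295.1389) = 35.988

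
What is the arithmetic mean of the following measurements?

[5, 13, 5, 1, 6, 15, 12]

8.1429

Step 1: Sum all values: 5 + 13 + 5 + 1 + 6 + 15 + 12 = 57
Step 2: Count the number of values: n = 7
Step 3: Mean = sum / n = 57 / 7 = 8.1429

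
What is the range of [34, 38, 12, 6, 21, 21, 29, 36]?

32

Step 1: Identify the maximum value: max = 38
Step 2: Identify the minimum value: min = 6
Step 3: Range = max - min = 38 - 6 = 32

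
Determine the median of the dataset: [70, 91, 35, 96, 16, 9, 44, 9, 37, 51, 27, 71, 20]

37

Step 1: Sort the data in ascending order: [9, 9, 16, 20, 27, 35, 37, 44, 51, 70, 71, 91, 96]
Step 2: The number of values is n = 13.
Step 3: Since n is odd, the median is the middle value at position 7: 37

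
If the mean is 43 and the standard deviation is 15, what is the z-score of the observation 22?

-1.4

Step 1: Recall the z-score formula: z = (x - mu) / sigma
Step 2: Substitute values: z = (22 - 43) / 15
Step 3: z = -21 / 15 = -1.4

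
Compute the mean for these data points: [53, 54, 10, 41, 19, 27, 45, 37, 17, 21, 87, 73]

40.3333

Step 1: Sum all values: 53 + 54 + 10 + 41 + 19 + 27 + 45 + 37 + 17 + 21 + 87 + 73 = 484
Step 2: Count the number of values: n = 12
Step 3: Mean = sum / n = 484 / 12 = 40.3333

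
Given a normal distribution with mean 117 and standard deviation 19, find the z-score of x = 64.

-2.7895

Step 1: Recall the z-score formula: z = (x - mu) / sigma
Step 2: Substitute values: z = (64 - 117) / 19
Step 3: z = -53 / 19 = -2.7895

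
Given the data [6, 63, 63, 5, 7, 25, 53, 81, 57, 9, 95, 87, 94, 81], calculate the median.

60

Step 1: Sort the data in ascending order: [5, 6, 7, 9, 25, 53, 57, 63, 63, 81, 81, 87, 94, 95]
Step 2: The number of values is n = 14.
Step 3: Since n is even, the median is the average of positions 7 and 8:
  Median = (57 + 63) / 2 = 60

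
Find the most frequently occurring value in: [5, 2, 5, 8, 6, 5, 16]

5

Step 1: Count the frequency of each value:
  2: appears 1 time(s)
  5: appears 3 time(s)
  6: appears 1 time(s)
  8: appears 1 time(s)
  16: appears 1 time(s)
Step 2: The value 5 appears most frequently (3 times).
Step 3: Mode = 5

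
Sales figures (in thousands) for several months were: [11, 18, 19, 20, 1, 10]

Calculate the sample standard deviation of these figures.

7.3052

Step 1: Compute the mean: 13.1667
Step 2: Sum of squared deviations from the mean: 266.8333
Step 3: Sample variance = 266.8333 / 5 = 53.3667
Step 4: Standard deviation = sqrt(53.3667) = 7.3052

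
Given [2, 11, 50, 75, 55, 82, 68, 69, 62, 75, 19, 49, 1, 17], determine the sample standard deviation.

29.2249

Step 1: Compute the mean: 45.3571
Step 2: Sum of squared deviations from the mean: 11103.2143
Step 3: Sample variance = 11103.2143 / 13 = 854.0934
Step 4: Standard deviation = sqrt(854.0934) = 29.2249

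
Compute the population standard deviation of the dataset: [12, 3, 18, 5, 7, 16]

5.5802

Step 1: Compute the mean: 10.1667
Step 2: Sum of squared deviations from the mean: 186.8333
Step 3: Population variance = 186.8333 / 6 = 31.1389
Step 4: Standard deviation = sqrt(31.1389) = 5.5802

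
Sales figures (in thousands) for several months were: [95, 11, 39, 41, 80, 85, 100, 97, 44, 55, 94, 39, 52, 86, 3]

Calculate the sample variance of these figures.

1018.5429

Step 1: Compute the mean: (95 + 11 + 39 + 41 + 80 + 85 + 100 + 97 + 44 + 55 + 94 + 39 + 52 + 86 + 3) / 15 = 61.4
Step 2: Compute squared deviations from the mean:
  (95 - 61.4)^2 = 1128.96
  (11 - 61.4)^2 = 2540.16
  (39 - 61.4)^2 = 501.76
  (41 - 61.4)^2 = 416.16
  (80 - 61.4)^2 = 345.96
  (85 - 61.4)^2 = 556.96
  (100 - 61.4)^2 = 1489.96
  (97 - 61.4)^2 = 1267.36
  (44 - 61.4)^2 = 302.76
  (55 - 61.4)^2 = 40.96
  (94 - 61.4)^2 = 1062.76
  (39 - 61.4)^2 = 501.76
  (52 - 61.4)^2 = 88.36
  (86 - 61.4)^2 = 605.16
  (3 - 61.4)^2 = 3410.56
Step 3: Sum of squared deviations = 14259.6
Step 4: Sample variance = 14259.6 / 14 = 1018.5429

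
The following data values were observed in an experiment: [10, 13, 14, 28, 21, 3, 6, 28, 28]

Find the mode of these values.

28

Step 1: Count the frequency of each value:
  3: appears 1 time(s)
  6: appears 1 time(s)
  10: appears 1 time(s)
  13: appears 1 time(s)
  14: appears 1 time(s)
  21: appears 1 time(s)
  28: appears 3 time(s)
Step 2: The value 28 appears most frequently (3 times).
Step 3: Mode = 28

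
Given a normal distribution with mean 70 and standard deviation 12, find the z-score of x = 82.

1

Step 1: Recall the z-score formula: z = (x - mu) / sigma
Step 2: Substitute values: z = (82 - 70) / 12
Step 3: z = 12 / 12 = 1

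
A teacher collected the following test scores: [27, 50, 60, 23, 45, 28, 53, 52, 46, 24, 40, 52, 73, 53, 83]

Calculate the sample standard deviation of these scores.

17.3018

Step 1: Compute the mean: 47.2667
Step 2: Sum of squared deviations from the mean: 4190.9333
Step 3: Sample variance = 4190.9333 / 14 = 299.3524
Step 4: Standard deviation = sqrt(299.3524) = 17.3018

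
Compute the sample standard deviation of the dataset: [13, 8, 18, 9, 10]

4.0373

Step 1: Compute the mean: 11.6
Step 2: Sum of squared deviations from the mean: 65.2
Step 3: Sample variance = 65.2 / 4 = 16.3
Step 4: Standard deviation = sqrt(16.3) = 4.0373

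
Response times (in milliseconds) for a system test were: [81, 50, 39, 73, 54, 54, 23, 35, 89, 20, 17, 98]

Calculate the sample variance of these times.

756.3864

Step 1: Compute the mean: (81 + 50 + 39 + 73 + 54 + 54 + 23 + 35 + 89 + 20 + 17 + 98) / 12 = 52.75
Step 2: Compute squared deviations from the mean:
  (81 - 52.75)^2 = 798.0625
  (50 - 52.75)^2 = 7.5625
  (39 - 52.75)^2 = 189.0625
  (73 - 52.75)^2 = 410.0625
  (54 - 52.75)^2 = 1.5625
  (54 - 52.75)^2 = 1.5625
  (23 - 52.75)^2 = 885.0625
  (35 - 52.75)^2 = 315.0625
  (89 - 52.75)^2 = 1314.0625
  (20 - 52.75)^2 = 1072.5625
  (17 - 52.75)^2 = 1278.0625
  (98 - 52.75)^2 = 2047.5625
Step 3: Sum of squared deviations = 8320.25
Step 4: Sample variance = 8320.25 / 11 = 756.3864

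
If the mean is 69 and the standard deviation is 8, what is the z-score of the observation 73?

0.5

Step 1: Recall the z-score formula: z = (x - mu) / sigma
Step 2: Substitute values: z = (73 - 69) / 8
Step 3: z = 4 / 8 = 0.5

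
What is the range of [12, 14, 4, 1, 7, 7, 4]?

13

Step 1: Identify the maximum value: max = 14
Step 2: Identify the minimum value: min = 1
Step 3: Range = max - min = 14 - 1 = 13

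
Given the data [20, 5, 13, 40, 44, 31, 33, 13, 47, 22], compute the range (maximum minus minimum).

42

Step 1: Identify the maximum value: max = 47
Step 2: Identify the minimum value: min = 5
Step 3: Range = max - min = 47 - 5 = 42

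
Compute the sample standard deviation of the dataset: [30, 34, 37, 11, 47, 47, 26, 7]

14.8751

Step 1: Compute the mean: 29.875
Step 2: Sum of squared deviations from the mean: 1548.875
Step 3: Sample variance = 1548.875 / 7 = 221.2679
Step 4: Standard deviation = sqrt(221.2679) = 14.8751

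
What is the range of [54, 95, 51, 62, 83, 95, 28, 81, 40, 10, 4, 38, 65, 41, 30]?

91

Step 1: Identify the maximum value: max = 95
Step 2: Identify the minimum value: min = 4
Step 3: Range = max - min = 95 - 4 = 91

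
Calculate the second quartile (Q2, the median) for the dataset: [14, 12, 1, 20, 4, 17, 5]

12

Step 1: Sort the data: [1, 4, 5, 12, 14, 17, 20]
Step 2: n = 7
Step 3: Q2 is the median. Since n is odd, it is the middle value at position 4: 12
Step 4: Q2 = 12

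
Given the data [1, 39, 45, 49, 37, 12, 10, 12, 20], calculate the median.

20

Step 1: Sort the data in ascending order: [1, 10, 12, 12, 20, 37, 39, 45, 49]
Step 2: The number of values is n = 9.
Step 3: Since n is odd, the median is the middle value at position 5: 20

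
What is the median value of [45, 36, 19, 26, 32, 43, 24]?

32

Step 1: Sort the data in ascending order: [19, 24, 26, 32, 36, 43, 45]
Step 2: The number of values is n = 7.
Step 3: Since n is odd, the median is the middle value at position 4: 32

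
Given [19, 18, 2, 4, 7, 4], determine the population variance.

47.3333

Step 1: Compute the mean: (19 + 18 + 2 + 4 + 7 + 4) / 6 = 9
Step 2: Compute squared deviations from the mean:
  (19 - 9)^2 = 100
  (18 - 9)^2 = 81
  (2 - 9)^2 = 49
  (4 - 9)^2 = 25
  (7 - 9)^2 = 4
  (4 - 9)^2 = 25
Step 3: Sum of squared deviations = 284
Step 4: Population variance = 284 / 6 = 47.3333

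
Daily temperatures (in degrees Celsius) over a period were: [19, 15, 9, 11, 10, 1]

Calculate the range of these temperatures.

18

Step 1: Identify the maximum value: max = 19
Step 2: Identify the minimum value: min = 1
Step 3: Range = max - min = 19 - 1 = 18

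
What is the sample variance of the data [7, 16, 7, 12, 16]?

20.3

Step 1: Compute the mean: (7 + 16 + 7 + 12 + 16) / 5 = 11.6
Step 2: Compute squared deviations from the mean:
  (7 - 11.6)^2 = 21.16
  (16 - 11.6)^2 = 19.36
  (7 - 11.6)^2 = 21.16
  (12 - 11.6)^2 = 0.16
  (16 - 11.6)^2 = 19.36
Step 3: Sum of squared deviations = 81.2
Step 4: Sample variance = 81.2 / 4 = 20.3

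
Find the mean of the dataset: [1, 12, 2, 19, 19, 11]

10.6667

Step 1: Sum all values: 1 + 12 + 2 + 19 + 19 + 11 = 64
Step 2: Count the number of values: n = 6
Step 3: Mean = sum / n = 64 / 6 = 10.6667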